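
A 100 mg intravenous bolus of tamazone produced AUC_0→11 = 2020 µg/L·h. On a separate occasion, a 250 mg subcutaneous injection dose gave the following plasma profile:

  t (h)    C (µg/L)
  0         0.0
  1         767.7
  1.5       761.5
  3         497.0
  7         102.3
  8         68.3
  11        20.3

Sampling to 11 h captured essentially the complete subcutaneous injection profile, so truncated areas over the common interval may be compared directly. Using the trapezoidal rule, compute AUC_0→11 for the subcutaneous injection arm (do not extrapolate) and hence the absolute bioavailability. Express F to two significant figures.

Trapezoidal AUC_0→11 (subcutaneous injection):
  [0→1]: (0.0+767.7)/2 × 1 = 383.85
  [1→1.5]: (767.7+761.5)/2 × 0.5 = 382.3
  [1.5→3]: (761.5+497.0)/2 × 1.5 = 943.875
  [3→7]: (497.0+102.3)/2 × 4 = 1198.6
  [7→8]: (102.3+68.3)/2 × 1 = 85.3
  [8→11]: (68.3+20.3)/2 × 3 = 132.9
  Sum = 3126.825 µg/L·h
F = (AUC_ev/D_ev)/(AUC_iv/D_iv) = (3126.825/250)/(2020/100) = 12.5073/20.2 = 0.6192

F = 0.62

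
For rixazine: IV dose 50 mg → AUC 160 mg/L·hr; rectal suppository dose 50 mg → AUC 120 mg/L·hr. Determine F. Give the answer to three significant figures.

F = (AUC_ev / D_ev) / (AUC_iv / D_iv)
  = (120/50) / (160/50)
  = 2.4 / 3.2 = 0.7500

F = 0.750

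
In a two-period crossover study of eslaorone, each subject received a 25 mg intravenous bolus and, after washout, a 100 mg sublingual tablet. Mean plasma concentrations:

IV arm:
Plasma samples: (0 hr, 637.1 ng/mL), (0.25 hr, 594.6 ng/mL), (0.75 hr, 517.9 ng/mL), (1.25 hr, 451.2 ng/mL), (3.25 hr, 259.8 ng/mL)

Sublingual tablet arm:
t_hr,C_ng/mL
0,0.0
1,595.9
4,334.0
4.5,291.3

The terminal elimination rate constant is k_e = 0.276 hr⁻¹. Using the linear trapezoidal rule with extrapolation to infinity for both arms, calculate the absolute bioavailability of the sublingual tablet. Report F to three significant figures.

F = 0.312

Trapezoidal AUC_0→3.25 (IV):
  [0→0.25]: (637.1+594.6)/2 × 0.25 = 153.9625
  [0.25→0.75]: (594.6+517.9)/2 × 0.5 = 278.125
  [0.75→1.25]: (517.9+451.2)/2 × 0.5 = 242.275
  [1.25→3.25]: (451.2+259.8)/2 × 2 = 711.0
  Sum = 1385.3625 ng/mL·hr
IV tail: 259.8/0.276 = 941.304; AUC_iv,0→∞ = 1385.3625 + 941.304 = 2326.6665 ng/mL·hr
Trapezoidal AUC_0→4.5 (sublingual tablet):
  [0→1]: (0.0+595.9)/2 × 1 = 297.95
  [1→4]: (595.9+334.0)/2 × 3 = 1394.85
  [4→4.5]: (334.0+291.3)/2 × 0.5 = 156.325
  Sum = 1849.125 ng/mL·hr
sublingual tablet tail: 291.3/0.276 = 1055.435; AUC_ev,0→∞ = 1849.125 + 1055.435 = 2904.56 ng/mL·hr
F = (AUC_ev/D_ev)/(AUC_iv/D_iv) = (2904.56/100)/(2326.6665/25) = 29.0456/93.06666 = 0.3121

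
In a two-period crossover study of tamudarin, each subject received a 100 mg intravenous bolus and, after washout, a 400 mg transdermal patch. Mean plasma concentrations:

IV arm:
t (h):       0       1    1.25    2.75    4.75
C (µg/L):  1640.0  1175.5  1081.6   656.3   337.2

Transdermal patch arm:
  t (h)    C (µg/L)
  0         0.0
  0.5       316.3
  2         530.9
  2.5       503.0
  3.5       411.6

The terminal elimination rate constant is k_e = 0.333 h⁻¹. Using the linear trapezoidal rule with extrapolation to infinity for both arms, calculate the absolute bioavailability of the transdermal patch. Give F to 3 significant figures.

F = 0.133

Trapezoidal AUC_0→4.75 (IV):
  [0→1]: (1640.0+1175.5)/2 × 1 = 1407.75
  [1→1.25]: (1175.5+1081.6)/2 × 0.25 = 282.1375
  [1.25→2.75]: (1081.6+656.3)/2 × 1.5 = 1303.425
  [2.75→4.75]: (656.3+337.2)/2 × 2 = 993.5
  Sum = 3986.8125 µg/L·h
IV tail: 337.2/0.333 = 1012.613; AUC_iv,0→∞ = 3986.8125 + 1012.613 = 4999.4255 µg/L·h
Trapezoidal AUC_0→3.5 (transdermal patch):
  [0→0.5]: (0.0+316.3)/2 × 0.5 = 79.075
  [0.5→2]: (316.3+530.9)/2 × 1.5 = 635.4
  [2→2.5]: (530.9+503.0)/2 × 0.5 = 258.475
  [2.5→3.5]: (503.0+411.6)/2 × 1 = 457.3
  Sum = 1430.25 µg/L·h
transdermal patch tail: 411.6/0.333 = 1236.036; AUC_ev,0→∞ = 1430.25 + 1236.036 = 2666.286 µg/L·h
F = (AUC_ev/D_ev)/(AUC_iv/D_iv) = (2666.286/400)/(4999.4255/100) = 6.665715/49.994255 = 0.1333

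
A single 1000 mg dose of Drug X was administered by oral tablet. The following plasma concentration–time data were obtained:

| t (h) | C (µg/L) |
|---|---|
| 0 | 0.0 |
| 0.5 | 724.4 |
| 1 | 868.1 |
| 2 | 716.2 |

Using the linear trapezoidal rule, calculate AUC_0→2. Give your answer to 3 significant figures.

AUC = 1370 µg/L·h

Trapezoidal AUC_0→2:
  [0→0.5]: (0.0+724.4)/2 × 0.5 = 181.1
  [0.5→1]: (724.4+868.1)/2 × 0.5 = 398.125
  [1→2]: (868.1+716.2)/2 × 1 = 792.15
  Sum = 1371.375 µg/L·h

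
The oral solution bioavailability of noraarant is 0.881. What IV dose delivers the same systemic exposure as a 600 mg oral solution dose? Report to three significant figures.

D_iv = 529 mg

Systemic exposure from an extravascular dose = F × D_ev, so the equivalent IV dose is F × D_ev.
D_iv = F × D_ev = 0.881 × 600 = 528.6 mg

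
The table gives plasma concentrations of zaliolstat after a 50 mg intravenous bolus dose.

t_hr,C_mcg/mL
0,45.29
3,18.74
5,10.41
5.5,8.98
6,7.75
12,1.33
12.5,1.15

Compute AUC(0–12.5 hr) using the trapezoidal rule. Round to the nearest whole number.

AUC = 162 mcg/mL·hr

Trapezoidal AUC_0→12.5:
  [0→3]: (45.29+18.74)/2 × 3 = 96.045
  [3→5]: (18.74+10.41)/2 × 2 = 29.15
  [5→5.5]: (10.41+8.98)/2 × 0.5 = 4.8475
  [5.5→6]: (8.98+7.75)/2 × 0.5 = 4.1825
  [6→12]: (7.75+1.33)/2 × 6 = 27.24
  [12→12.5]: (1.33+1.15)/2 × 0.5 = 0.62
  Sum = 162.085 mcg/mL·hr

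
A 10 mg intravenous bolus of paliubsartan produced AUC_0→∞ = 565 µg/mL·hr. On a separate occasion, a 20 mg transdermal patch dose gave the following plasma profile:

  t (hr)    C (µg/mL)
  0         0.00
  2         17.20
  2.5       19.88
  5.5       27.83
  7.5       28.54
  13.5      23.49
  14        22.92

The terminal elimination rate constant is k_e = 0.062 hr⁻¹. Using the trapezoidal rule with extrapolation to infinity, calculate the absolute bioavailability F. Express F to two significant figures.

F = 0.61

Trapezoidal AUC_0→14 (transdermal patch):
  [0→2]: (0.00+17.20)/2 × 2 = 17.2
  [2→2.5]: (17.20+19.88)/2 × 0.5 = 9.27
  [2.5→5.5]: (19.88+27.83)/2 × 3 = 71.565
  [5.5→7.5]: (27.83+28.54)/2 × 2 = 56.37
  [7.5→13.5]: (28.54+23.49)/2 × 6 = 156.09
  [13.5→14]: (23.49+22.92)/2 × 0.5 = 11.6025
  Sum = 322.0975 µg/mL·hr
Tail: C_last/k_e = 22.92/0.062 = 369.677
AUC_0→∞ (transdermal patch) = 322.0975 + 369.677 = 691.7745 µg/mL·hr
F = (AUC_ev/D_ev)/(AUC_iv/D_iv) = (691.7745/20)/(565/10) = 34.588725/56.5 = 0.6122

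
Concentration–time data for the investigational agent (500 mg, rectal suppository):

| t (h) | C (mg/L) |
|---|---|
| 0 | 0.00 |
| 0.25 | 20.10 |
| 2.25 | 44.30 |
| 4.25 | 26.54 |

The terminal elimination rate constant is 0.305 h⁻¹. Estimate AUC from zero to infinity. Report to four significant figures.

Trapezoidal AUC_0→4.25:
  [0→0.25]: (0.00+20.10)/2 × 0.25 = 2.5125
  [0.25→2.25]: (20.10+44.30)/2 × 2 = 64.4
  [2.25→4.25]: (44.30+26.54)/2 × 2 = 70.84
  Sum = 137.7525 mg/L·h
Extrapolated tail: C_last / k_e = 26.54 / 0.305 = 87.016
AUC_0→∞ = 137.7525 + 87.016 = 224.7685 mg/L·h

AUC = 224.8 mg/L·h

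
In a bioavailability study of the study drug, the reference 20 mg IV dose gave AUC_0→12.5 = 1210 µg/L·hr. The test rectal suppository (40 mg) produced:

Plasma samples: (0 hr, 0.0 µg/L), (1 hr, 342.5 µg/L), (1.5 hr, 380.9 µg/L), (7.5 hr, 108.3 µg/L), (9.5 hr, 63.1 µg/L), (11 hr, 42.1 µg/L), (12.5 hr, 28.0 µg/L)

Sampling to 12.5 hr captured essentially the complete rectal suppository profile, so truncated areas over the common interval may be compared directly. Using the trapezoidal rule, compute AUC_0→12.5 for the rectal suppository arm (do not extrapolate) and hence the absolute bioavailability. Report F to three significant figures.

Trapezoidal AUC_0→12.5 (rectal suppository):
  [0→1]: (0.0+342.5)/2 × 1 = 171.25
  [1→1.5]: (342.5+380.9)/2 × 0.5 = 180.85
  [1.5→7.5]: (380.9+108.3)/2 × 6 = 1467.6
  [7.5→9.5]: (108.3+63.1)/2 × 2 = 171.4
  [9.5→11]: (63.1+42.1)/2 × 1.5 = 78.9
  [11→12.5]: (42.1+28.0)/2 × 1.5 = 52.575
  Sum = 2122.575 µg/L·hr
F = (AUC_ev/D_ev)/(AUC_iv/D_iv) = (2122.575/40)/(1210/20) = 53.064375/60.5 = 0.8771

F = 0.877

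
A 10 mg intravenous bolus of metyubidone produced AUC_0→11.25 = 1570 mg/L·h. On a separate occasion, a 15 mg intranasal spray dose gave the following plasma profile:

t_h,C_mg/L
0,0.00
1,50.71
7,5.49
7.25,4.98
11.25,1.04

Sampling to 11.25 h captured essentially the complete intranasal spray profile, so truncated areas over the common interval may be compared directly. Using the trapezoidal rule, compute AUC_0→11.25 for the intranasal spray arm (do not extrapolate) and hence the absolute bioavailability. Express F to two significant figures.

Trapezoidal AUC_0→11.25 (intranasal spray):
  [0→1]: (0.00+50.71)/2 × 1 = 25.355
  [1→7]: (50.71+5.49)/2 × 6 = 168.6
  [7→7.25]: (5.49+4.98)/2 × 0.25 = 1.30875
  [7.25→11.25]: (4.98+1.04)/2 × 4 = 12.04
  Sum = 207.30375 mg/L·h
F = (AUC_ev/D_ev)/(AUC_iv/D_iv) = (207.30375/15)/(1570/10) = 13.82025/157 = 0.0880

F = 0.088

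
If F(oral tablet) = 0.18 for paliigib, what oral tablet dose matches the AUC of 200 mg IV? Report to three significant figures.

For equal systemic exposure: F × D_ev = D_iv
D_ev = D_iv / F = 200 / 0.18 = 1111.11 mg

D_oral = 1110 mg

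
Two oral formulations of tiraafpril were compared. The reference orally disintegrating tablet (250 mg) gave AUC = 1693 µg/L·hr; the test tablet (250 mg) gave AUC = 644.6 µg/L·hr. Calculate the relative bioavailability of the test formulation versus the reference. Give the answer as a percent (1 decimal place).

F_rel = (AUC_test/D_test) / (AUC_ref/D_ref)
      = (644.6/250) / (1693/250)
      = 2.5784 / 6.772 = 0.3807 = 38.07%

F_rel = 38.1%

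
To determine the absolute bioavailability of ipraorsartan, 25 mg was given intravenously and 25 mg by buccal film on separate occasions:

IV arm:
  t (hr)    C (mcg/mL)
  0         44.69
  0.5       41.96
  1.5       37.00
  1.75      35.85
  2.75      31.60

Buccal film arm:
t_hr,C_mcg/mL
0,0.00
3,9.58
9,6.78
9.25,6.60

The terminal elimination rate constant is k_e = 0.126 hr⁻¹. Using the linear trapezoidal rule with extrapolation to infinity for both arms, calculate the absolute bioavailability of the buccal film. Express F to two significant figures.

Trapezoidal AUC_0→2.75 (IV):
  [0→0.5]: (44.69+41.96)/2 × 0.5 = 21.6625
  [0.5→1.5]: (41.96+37.00)/2 × 1 = 39.48
  [1.5→1.75]: (37.00+35.85)/2 × 0.25 = 9.10625
  [1.75→2.75]: (35.85+31.60)/2 × 1 = 33.725
  Sum = 103.97375 mcg/mL·hr
IV tail: 31.60/0.126 = 250.794; AUC_iv,0→∞ = 103.97375 + 250.794 = 354.76775 mcg/mL·hr
Trapezoidal AUC_0→9.25 (buccal film):
  [0→3]: (0.00+9.58)/2 × 3 = 14.37
  [3→9]: (9.58+6.78)/2 × 6 = 49.08
  [9→9.25]: (6.78+6.60)/2 × 0.25 = 1.6725
  Sum = 65.1225 mcg/mL·hr
buccal film tail: 6.60/0.126 = 52.381; AUC_ev,0→∞ = 65.1225 + 52.381 = 117.5035 mcg/mL·hr
F = (AUC_ev/D_ev)/(AUC_iv/D_iv) = (117.5035/25)/(354.76775/25) = 4.70014/14.19071 = 0.3312

F = 0.33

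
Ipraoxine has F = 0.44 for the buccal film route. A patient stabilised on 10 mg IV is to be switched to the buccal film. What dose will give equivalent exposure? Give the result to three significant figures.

For equal systemic exposure: F × D_ev = D_iv
D_ev = D_iv / F = 10 / 0.44 = 22.7273 mg

D_buccal = 22.7 mg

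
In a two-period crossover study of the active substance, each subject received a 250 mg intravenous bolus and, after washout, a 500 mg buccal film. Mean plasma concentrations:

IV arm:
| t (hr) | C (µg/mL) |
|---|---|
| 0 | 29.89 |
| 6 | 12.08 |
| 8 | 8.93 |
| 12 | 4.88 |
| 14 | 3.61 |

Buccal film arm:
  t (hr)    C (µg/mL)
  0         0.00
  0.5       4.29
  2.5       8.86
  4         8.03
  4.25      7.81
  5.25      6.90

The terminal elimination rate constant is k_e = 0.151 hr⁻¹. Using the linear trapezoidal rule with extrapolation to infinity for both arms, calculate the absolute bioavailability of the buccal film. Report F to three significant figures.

Trapezoidal AUC_0→14 (IV):
  [0→6]: (29.89+12.08)/2 × 6 = 125.91
  [6→8]: (12.08+8.93)/2 × 2 = 21.01
  [8→12]: (8.93+4.88)/2 × 4 = 27.62
  [12→14]: (4.88+3.61)/2 × 2 = 8.49
  Sum = 183.03 µg/mL·hr
IV tail: 3.61/0.151 = 23.907; AUC_iv,0→∞ = 183.03 + 23.907 = 206.937 µg/mL·hr
Trapezoidal AUC_0→5.25 (buccal film):
  [0→0.5]: (0.00+4.29)/2 × 0.5 = 1.0725
  [0.5→2.5]: (4.29+8.86)/2 × 2 = 13.15
  [2.5→4]: (8.86+8.03)/2 × 1.5 = 12.6675
  [4→4.25]: (8.03+7.81)/2 × 0.25 = 1.98
  [4.25→5.25]: (7.81+6.90)/2 × 1 = 7.355
  Sum = 36.225 µg/mL·hr
buccal film tail: 6.90/0.151 = 45.695; AUC_ev,0→∞ = 36.225 + 45.695 = 81.92 µg/mL·hr
F = (AUC_ev/D_ev)/(AUC_iv/D_iv) = (81.92/500)/(206.937/250) = 0.16384/0.827748 = 0.1979

F = 0.198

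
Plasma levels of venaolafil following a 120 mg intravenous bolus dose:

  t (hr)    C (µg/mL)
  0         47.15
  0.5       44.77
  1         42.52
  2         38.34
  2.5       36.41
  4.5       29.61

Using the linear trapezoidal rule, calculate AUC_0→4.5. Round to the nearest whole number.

Trapezoidal AUC_0→4.5:
  [0→0.5]: (47.15+44.77)/2 × 0.5 = 22.98
  [0.5→1]: (44.77+42.52)/2 × 0.5 = 21.8225
  [1→2]: (42.52+38.34)/2 × 1 = 40.43
  [2→2.5]: (38.34+36.41)/2 × 0.5 = 18.6875
  [2.5→4.5]: (36.41+29.61)/2 × 2 = 66.02
  Sum = 169.94 µg/mL·hr

AUC = 170 µg/mL·hr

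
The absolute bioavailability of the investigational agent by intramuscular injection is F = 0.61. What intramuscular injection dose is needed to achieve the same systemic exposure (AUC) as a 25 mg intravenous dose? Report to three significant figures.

For equal systemic exposure: F × D_ev = D_iv
D_ev = D_iv / F = 25 / 0.61 = 40.9836 mg

D_intramuscular = 41.0 mg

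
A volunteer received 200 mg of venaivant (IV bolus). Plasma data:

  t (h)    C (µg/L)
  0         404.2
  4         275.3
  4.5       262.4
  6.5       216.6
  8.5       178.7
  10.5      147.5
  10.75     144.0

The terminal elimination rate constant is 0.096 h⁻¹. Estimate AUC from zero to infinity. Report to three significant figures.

Trapezoidal AUC_0→10.75:
  [0→4]: (404.2+275.3)/2 × 4 = 1359.0
  [4→4.5]: (275.3+262.4)/2 × 0.5 = 134.425
  [4.5→6.5]: (262.4+216.6)/2 × 2 = 479.0
  [6.5→8.5]: (216.6+178.7)/2 × 2 = 395.3
  [8.5→10.5]: (178.7+147.5)/2 × 2 = 326.2
  [10.5→10.75]: (147.5+144.0)/2 × 0.25 = 36.4375
  Sum = 2730.3625 µg/L·h
Extrapolated tail: C_last / k_e = 144.0 / 0.096 = 1500.000
AUC_0→∞ = 2730.3625 + 1500.000 = 4230.3625 µg/L·h

AUC = 4230 µg/L·h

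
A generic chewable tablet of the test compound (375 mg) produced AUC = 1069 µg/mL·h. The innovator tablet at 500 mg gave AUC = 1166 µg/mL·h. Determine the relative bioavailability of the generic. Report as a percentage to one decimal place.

F_rel = (AUC_test/D_test) / (AUC_ref/D_ref)
      = (1069/375) / (1166/500)
      = 2.85067 / 2.332 = 1.2224 = 122.24%

F_rel = 122.2%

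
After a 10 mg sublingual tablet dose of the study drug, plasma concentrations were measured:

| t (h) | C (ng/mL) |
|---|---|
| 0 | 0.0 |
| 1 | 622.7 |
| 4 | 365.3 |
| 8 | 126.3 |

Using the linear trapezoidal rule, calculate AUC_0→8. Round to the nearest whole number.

AUC = 2777 ng/mL·h

Trapezoidal AUC_0→8:
  [0→1]: (0.0+622.7)/2 × 1 = 311.35
  [1→4]: (622.7+365.3)/2 × 3 = 1482.0
  [4→8]: (365.3+126.3)/2 × 4 = 983.2
  Sum = 2776.55 ng/mL·h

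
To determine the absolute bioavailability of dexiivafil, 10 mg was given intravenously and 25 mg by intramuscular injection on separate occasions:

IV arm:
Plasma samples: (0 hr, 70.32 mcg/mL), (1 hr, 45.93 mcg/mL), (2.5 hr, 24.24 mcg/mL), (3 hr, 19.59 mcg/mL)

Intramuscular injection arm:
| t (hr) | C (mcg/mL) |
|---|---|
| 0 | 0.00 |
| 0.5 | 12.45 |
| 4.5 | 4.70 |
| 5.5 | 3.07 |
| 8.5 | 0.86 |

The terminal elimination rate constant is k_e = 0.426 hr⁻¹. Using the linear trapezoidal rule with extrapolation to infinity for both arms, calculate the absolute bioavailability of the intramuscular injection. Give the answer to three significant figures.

Trapezoidal AUC_0→3 (IV):
  [0→1]: (70.32+45.93)/2 × 1 = 58.125
  [1→2.5]: (45.93+24.24)/2 × 1.5 = 52.6275
  [2.5→3]: (24.24+19.59)/2 × 0.5 = 10.9575
  Sum = 121.71 mcg/mL·hr
IV tail: 19.59/0.426 = 45.986; AUC_iv,0→∞ = 121.71 + 45.986 = 167.696 mcg/mL·hr
Trapezoidal AUC_0→8.5 (intramuscular injection):
  [0→0.5]: (0.00+12.45)/2 × 0.5 = 3.1125
  [0.5→4.5]: (12.45+4.70)/2 × 4 = 34.3
  [4.5→5.5]: (4.70+3.07)/2 × 1 = 3.885
  [5.5→8.5]: (3.07+0.86)/2 × 3 = 5.895
  Sum = 47.1925 mcg/mL·hr
intramuscular injection tail: 0.86/0.426 = 2.019; AUC_ev,0→∞ = 47.1925 + 2.019 = 49.2115 mcg/mL·hr
F = (AUC_ev/D_ev)/(AUC_iv/D_iv) = (49.2115/25)/(167.696/10) = 1.96846/16.7696 = 0.1174

F = 0.117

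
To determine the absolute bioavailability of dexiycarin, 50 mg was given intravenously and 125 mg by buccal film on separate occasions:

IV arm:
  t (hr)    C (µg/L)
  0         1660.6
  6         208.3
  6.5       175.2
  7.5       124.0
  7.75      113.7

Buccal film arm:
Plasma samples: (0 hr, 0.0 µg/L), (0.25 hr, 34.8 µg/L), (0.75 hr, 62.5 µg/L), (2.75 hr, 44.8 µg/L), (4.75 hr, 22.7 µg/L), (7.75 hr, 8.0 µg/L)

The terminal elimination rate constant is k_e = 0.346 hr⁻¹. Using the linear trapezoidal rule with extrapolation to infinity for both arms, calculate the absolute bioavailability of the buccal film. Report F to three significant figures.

Trapezoidal AUC_0→7.75 (IV):
  [0→6]: (1660.6+208.3)/2 × 6 = 5606.7
  [6→6.5]: (208.3+175.2)/2 × 0.5 = 95.875
  [6.5→7.5]: (175.2+124.0)/2 × 1 = 149.6
  [7.5→7.75]: (124.0+113.7)/2 × 0.25 = 29.7125
  Sum = 5881.8875 µg/L·hr
IV tail: 113.7/0.346 = 328.613; AUC_iv,0→∞ = 5881.8875 + 328.613 = 6210.5005 µg/L·hr
Trapezoidal AUC_0→7.75 (buccal film):
  [0→0.25]: (0.0+34.8)/2 × 0.25 = 4.35
  [0.25→0.75]: (34.8+62.5)/2 × 0.5 = 24.325
  [0.75→2.75]: (62.5+44.8)/2 × 2 = 107.3
  [2.75→4.75]: (44.8+22.7)/2 × 2 = 67.5
  [4.75→7.75]: (22.7+8.0)/2 × 3 = 46.05
  Sum = 249.525 µg/L·hr
buccal film tail: 8.0/0.346 = 23.121; AUC_ev,0→∞ = 249.525 + 23.121 = 272.646 µg/L·hr
F = (AUC_ev/D_ev)/(AUC_iv/D_iv) = (272.646/125)/(6210.5005/50) = 2.181168/124.21001 = 0.0176

F = 0.0176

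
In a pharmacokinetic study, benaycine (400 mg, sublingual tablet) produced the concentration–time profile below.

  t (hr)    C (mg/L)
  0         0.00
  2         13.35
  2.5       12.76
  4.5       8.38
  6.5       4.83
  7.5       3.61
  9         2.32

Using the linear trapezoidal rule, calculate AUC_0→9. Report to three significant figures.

Trapezoidal AUC_0→9:
  [0→2]: (0.00+13.35)/2 × 2 = 13.35
  [2→2.5]: (13.35+12.76)/2 × 0.5 = 6.5275
  [2.5→4.5]: (12.76+8.38)/2 × 2 = 21.14
  [4.5→6.5]: (8.38+4.83)/2 × 2 = 13.21
  [6.5→7.5]: (4.83+3.61)/2 × 1 = 4.22
  [7.5→9]: (3.61+2.32)/2 × 1.5 = 4.4475
  Sum = 62.895 mg/L·hr

AUC = 62.9 mg/L·hr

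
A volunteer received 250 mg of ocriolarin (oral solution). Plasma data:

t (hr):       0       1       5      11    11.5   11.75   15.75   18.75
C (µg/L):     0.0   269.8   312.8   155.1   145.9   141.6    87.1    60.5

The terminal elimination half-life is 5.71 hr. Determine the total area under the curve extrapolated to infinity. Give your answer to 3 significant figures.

Trapezoidal AUC_0→18.75:
  [0→1]: (0.0+269.8)/2 × 1 = 134.9
  [1→5]: (269.8+312.8)/2 × 4 = 1165.2
  [5→11]: (312.8+155.1)/2 × 6 = 1403.7
  [11→11.5]: (155.1+145.9)/2 × 0.5 = 75.25
  [11.5→11.75]: (145.9+141.6)/2 × 0.25 = 35.9375
  [11.75→15.75]: (141.6+87.1)/2 × 4 = 457.4
  [15.75→18.75]: (87.1+60.5)/2 × 3 = 221.4
  Sum = 3493.7875 µg/L·hr
k_e = ln2 / t½ = 0.693147 / 5.71 = 0.1214 hr^-1
Extrapolated tail: C_last / k_e = 60.5 / 0.1214 = 498.353
AUC_0→∞ = 3493.7875 + 498.353 = 3992.1405 µg/L·hr

AUC = 3990 µg/L·hr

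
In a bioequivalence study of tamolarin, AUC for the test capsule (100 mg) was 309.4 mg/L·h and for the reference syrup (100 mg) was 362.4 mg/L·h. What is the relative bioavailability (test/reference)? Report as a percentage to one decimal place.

F_rel = (AUC_test/D_test) / (AUC_ref/D_ref)
      = (309.4/100) / (362.4/100)
      = 3.094 / 3.624 = 0.8538 = 85.38%

F_rel = 85.4%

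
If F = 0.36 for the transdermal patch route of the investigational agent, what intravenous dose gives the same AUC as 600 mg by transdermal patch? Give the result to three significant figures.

Systemic exposure from an extravascular dose = F × D_ev, so the equivalent IV dose is F × D_ev.
D_iv = F × D_ev = 0.36 × 600 = 216 mg

D_iv = 216 mg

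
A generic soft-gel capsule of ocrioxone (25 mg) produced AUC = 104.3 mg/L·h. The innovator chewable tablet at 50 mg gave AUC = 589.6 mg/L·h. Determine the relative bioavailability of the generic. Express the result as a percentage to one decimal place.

F_rel = (AUC_test/D_test) / (AUC_ref/D_ref)
      = (104.3/25) / (589.6/50)
      = 4.172 / 11.792 = 0.3538 = 35.38%

F_rel = 35.4%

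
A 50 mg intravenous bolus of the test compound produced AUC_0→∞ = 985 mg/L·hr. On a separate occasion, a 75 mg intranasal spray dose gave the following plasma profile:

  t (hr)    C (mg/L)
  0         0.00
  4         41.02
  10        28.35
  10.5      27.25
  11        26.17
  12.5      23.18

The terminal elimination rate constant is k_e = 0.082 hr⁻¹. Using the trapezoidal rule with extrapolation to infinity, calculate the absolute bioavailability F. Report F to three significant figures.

F = 0.431

Trapezoidal AUC_0→12.5 (intranasal spray):
  [0→4]: (0.00+41.02)/2 × 4 = 82.04
  [4→10]: (41.02+28.35)/2 × 6 = 208.11
  [10→10.5]: (28.35+27.25)/2 × 0.5 = 13.9
  [10.5→11]: (27.25+26.17)/2 × 0.5 = 13.355
  [11→12.5]: (26.17+23.18)/2 × 1.5 = 37.0125
  Sum = 354.4175 mg/L·hr
Tail: C_last/k_e = 23.18/0.082 = 282.683
AUC_0→∞ (intranasal spray) = 354.4175 + 282.683 = 637.1005 mg/L·hr
F = (AUC_ev/D_ev)/(AUC_iv/D_iv) = (637.1005/75)/(985/50) = 8.49467/19.7 = 0.4312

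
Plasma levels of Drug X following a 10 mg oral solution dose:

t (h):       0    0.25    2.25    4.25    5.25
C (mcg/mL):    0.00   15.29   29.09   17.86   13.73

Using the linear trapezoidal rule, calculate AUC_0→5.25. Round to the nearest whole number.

AUC = 109 mcg/mL·h

Trapezoidal AUC_0→5.25:
  [0→0.25]: (0.00+15.29)/2 × 0.25 = 1.91125
  [0.25→2.25]: (15.29+29.09)/2 × 2 = 44.38
  [2.25→4.25]: (29.09+17.86)/2 × 2 = 46.95
  [4.25→5.25]: (17.86+13.73)/2 × 1 = 15.795
  Sum = 109.03625 mcg/mL·h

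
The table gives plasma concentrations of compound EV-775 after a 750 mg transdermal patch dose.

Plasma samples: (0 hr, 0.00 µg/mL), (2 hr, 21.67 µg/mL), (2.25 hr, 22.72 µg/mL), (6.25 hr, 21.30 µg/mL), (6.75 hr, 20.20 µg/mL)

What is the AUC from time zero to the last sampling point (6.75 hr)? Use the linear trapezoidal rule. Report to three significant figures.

Trapezoidal AUC_0→6.75:
  [0→2]: (0.00+21.67)/2 × 2 = 21.67
  [2→2.25]: (21.67+22.72)/2 × 0.25 = 5.54875
  [2.25→6.25]: (22.72+21.30)/2 × 4 = 88.04
  [6.25→6.75]: (21.30+20.20)/2 × 0.5 = 10.375
  Sum = 125.63375 µg/mL·hr

AUC = 126 µg/mL·hr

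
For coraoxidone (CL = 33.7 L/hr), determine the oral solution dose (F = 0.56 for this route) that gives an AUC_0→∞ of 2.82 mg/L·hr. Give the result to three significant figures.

Dose = 170 mg

Dose = CL × AUC_0→∞ / F
     = 33.7 × 2.82 / 0.56 = 169.704 mg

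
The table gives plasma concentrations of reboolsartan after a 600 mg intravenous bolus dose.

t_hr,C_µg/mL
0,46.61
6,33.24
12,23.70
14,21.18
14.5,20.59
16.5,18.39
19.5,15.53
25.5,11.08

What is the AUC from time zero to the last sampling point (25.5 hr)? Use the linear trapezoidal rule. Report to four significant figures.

AUC = 635.4 µg/mL·hr

Trapezoidal AUC_0→25.5:
  [0→6]: (46.61+33.24)/2 × 6 = 239.55
  [6→12]: (33.24+23.70)/2 × 6 = 170.82
  [12→14]: (23.70+21.18)/2 × 2 = 44.88
  [14→14.5]: (21.18+20.59)/2 × 0.5 = 10.4425
  [14.5→16.5]: (20.59+18.39)/2 × 2 = 38.98
  [16.5→19.5]: (18.39+15.53)/2 × 3 = 50.88
  [19.5→25.5]: (15.53+11.08)/2 × 6 = 79.83
  Sum = 635.3825 µg/mL·hr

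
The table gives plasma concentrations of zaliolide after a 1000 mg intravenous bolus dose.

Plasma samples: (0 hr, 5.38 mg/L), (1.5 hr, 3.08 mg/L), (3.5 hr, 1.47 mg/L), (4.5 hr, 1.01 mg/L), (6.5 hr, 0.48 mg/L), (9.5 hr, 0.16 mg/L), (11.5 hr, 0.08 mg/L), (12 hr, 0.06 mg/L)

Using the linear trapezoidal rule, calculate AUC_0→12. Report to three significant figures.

Trapezoidal AUC_0→12:
  [0→1.5]: (5.38+3.08)/2 × 1.5 = 6.345
  [1.5→3.5]: (3.08+1.47)/2 × 2 = 4.55
  [3.5→4.5]: (1.47+1.01)/2 × 1 = 1.24
  [4.5→6.5]: (1.01+0.48)/2 × 2 = 1.49
  [6.5→9.5]: (0.48+0.16)/2 × 3 = 0.96
  [9.5→11.5]: (0.16+0.08)/2 × 2 = 0.24
  [11.5→12]: (0.08+0.06)/2 × 0.5 = 0.035
  Sum = 14.86 mg/L·hr

AUC = 14.9 mg/L·hr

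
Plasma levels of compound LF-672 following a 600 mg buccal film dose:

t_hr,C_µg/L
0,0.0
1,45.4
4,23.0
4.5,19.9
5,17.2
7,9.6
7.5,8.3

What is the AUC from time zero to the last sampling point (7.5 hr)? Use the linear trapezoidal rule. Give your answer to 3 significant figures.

Trapezoidal AUC_0→7.5:
  [0→1]: (0.0+45.4)/2 × 1 = 22.7
  [1→4]: (45.4+23.0)/2 × 3 = 102.6
  [4→4.5]: (23.0+19.9)/2 × 0.5 = 10.725
  [4.5→5]: (19.9+17.2)/2 × 0.5 = 9.275
  [5→7]: (17.2+9.6)/2 × 2 = 26.8
  [7→7.5]: (9.6+8.3)/2 × 0.5 = 4.475
  Sum = 176.575 µg/L·hr

AUC = 177 µg/L·hr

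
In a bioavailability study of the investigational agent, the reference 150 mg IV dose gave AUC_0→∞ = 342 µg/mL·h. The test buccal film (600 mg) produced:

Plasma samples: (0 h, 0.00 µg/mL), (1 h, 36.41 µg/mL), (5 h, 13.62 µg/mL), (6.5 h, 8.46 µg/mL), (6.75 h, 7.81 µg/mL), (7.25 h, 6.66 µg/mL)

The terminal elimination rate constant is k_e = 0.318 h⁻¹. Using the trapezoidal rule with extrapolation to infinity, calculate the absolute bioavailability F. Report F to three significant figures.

Trapezoidal AUC_0→7.25 (buccal film):
  [0→1]: (0.00+36.41)/2 × 1 = 18.205
  [1→5]: (36.41+13.62)/2 × 4 = 100.06
  [5→6.5]: (13.62+8.46)/2 × 1.5 = 16.56
  [6.5→6.75]: (8.46+7.81)/2 × 0.25 = 2.03375
  [6.75→7.25]: (7.81+6.66)/2 × 0.5 = 3.6175
  Sum = 140.47625 µg/mL·h
Tail: C_last/k_e = 6.66/0.318 = 20.943
AUC_0→∞ (buccal film) = 140.47625 + 20.943 = 161.41925 µg/mL·h
F = (AUC_ev/D_ev)/(AUC_iv/D_iv) = (161.41925/600)/(342/150) = 0.269032/2.28 = 0.1180

F = 0.118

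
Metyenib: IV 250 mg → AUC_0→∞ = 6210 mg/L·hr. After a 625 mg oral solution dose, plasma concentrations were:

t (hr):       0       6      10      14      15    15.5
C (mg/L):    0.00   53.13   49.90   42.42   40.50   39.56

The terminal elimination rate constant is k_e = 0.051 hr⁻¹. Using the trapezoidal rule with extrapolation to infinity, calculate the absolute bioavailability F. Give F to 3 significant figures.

F = 0.0894

Trapezoidal AUC_0→15.5 (oral solution):
  [0→6]: (0.00+53.13)/2 × 6 = 159.39
  [6→10]: (53.13+49.90)/2 × 4 = 206.06
  [10→14]: (49.90+42.42)/2 × 4 = 184.64
  [14→15]: (42.42+40.50)/2 × 1 = 41.46
  [15→15.5]: (40.50+39.56)/2 × 0.5 = 20.015
  Sum = 611.565 mg/L·hr
Tail: C_last/k_e = 39.56/0.051 = 775.686
AUC_0→∞ (oral solution) = 611.565 + 775.686 = 1387.251 mg/L·hr
F = (AUC_ev/D_ev)/(AUC_iv/D_iv) = (1387.251/625)/(6210/250) = 2.2196016/24.84 = 0.0894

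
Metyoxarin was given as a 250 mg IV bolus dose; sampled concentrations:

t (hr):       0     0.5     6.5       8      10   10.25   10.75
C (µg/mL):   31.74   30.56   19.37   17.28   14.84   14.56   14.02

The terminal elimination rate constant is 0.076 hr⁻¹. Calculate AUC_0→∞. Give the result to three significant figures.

AUC = 420 µg/mL·hr

Trapezoidal AUC_0→10.75:
  [0→0.5]: (31.74+30.56)/2 × 0.5 = 15.575
  [0.5→6.5]: (30.56+19.37)/2 × 6 = 149.79
  [6.5→8]: (19.37+17.28)/2 × 1.5 = 27.4875
  [8→10]: (17.28+14.84)/2 × 2 = 32.12
  [10→10.25]: (14.84+14.56)/2 × 0.25 = 3.675
  [10.25→10.75]: (14.56+14.02)/2 × 0.5 = 7.145
  Sum = 235.7925 µg/mL·hr
Extrapolated tail: C_last / k_e = 14.02 / 0.076 = 184.474
AUC_0→∞ = 235.7925 + 184.474 = 420.2665 µg/mL·hr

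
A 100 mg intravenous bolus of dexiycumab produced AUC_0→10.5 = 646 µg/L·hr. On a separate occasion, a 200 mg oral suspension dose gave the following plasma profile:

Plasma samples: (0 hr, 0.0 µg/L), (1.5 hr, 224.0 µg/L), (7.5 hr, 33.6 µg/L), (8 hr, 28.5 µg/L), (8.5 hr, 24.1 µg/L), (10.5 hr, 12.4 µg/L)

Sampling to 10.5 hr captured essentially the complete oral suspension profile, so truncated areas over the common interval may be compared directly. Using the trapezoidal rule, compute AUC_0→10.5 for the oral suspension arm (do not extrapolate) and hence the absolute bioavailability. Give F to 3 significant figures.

Trapezoidal AUC_0→10.5 (oral suspension):
  [0→1.5]: (0.0+224.0)/2 × 1.5 = 168.0
  [1.5→7.5]: (224.0+33.6)/2 × 6 = 772.8
  [7.5→8]: (33.6+28.5)/2 × 0.5 = 15.525
  [8→8.5]: (28.5+24.1)/2 × 0.5 = 13.15
  [8.5→10.5]: (24.1+12.4)/2 × 2 = 36.5
  Sum = 1005.975 µg/L·hr
F = (AUC_ev/D_ev)/(AUC_iv/D_iv) = (1005.975/200)/(646/100) = 5.029875/6.46 = 0.7786

F = 0.779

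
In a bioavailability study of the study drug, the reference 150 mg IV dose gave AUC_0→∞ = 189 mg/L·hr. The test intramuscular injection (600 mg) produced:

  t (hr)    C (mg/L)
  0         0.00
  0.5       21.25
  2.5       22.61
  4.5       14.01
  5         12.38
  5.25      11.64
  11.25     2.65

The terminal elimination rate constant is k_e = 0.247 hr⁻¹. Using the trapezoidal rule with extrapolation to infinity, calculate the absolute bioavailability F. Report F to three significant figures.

Trapezoidal AUC_0→11.25 (intramuscular injection):
  [0→0.5]: (0.00+21.25)/2 × 0.5 = 5.3125
  [0.5→2.5]: (21.25+22.61)/2 × 2 = 43.86
  [2.5→4.5]: (22.61+14.01)/2 × 2 = 36.62
  [4.5→5]: (14.01+12.38)/2 × 0.5 = 6.5975
  [5→5.25]: (12.38+11.64)/2 × 0.25 = 3.0025
  [5.25→11.25]: (11.64+2.65)/2 × 6 = 42.87
  Sum = 138.2625 mg/L·hr
Tail: C_last/k_e = 2.65/0.247 = 10.729
AUC_0→∞ (intramuscular injection) = 138.2625 + 10.729 = 148.9915 mg/L·hr
F = (AUC_ev/D_ev)/(AUC_iv/D_iv) = (148.9915/600)/(189/150) = 0.248319/1.26 = 0.1971

F = 0.197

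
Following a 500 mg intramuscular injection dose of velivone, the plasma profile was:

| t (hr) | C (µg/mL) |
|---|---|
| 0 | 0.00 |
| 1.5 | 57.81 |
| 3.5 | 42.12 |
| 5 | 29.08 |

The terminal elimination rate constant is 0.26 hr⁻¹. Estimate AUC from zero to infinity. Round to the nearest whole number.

Trapezoidal AUC_0→5:
  [0→1.5]: (0.00+57.81)/2 × 1.5 = 43.3575
  [1.5→3.5]: (57.81+42.12)/2 × 2 = 99.93
  [3.5→5]: (42.12+29.08)/2 × 1.5 = 53.4
  Sum = 196.6875 µg/mL·hr
Extrapolated tail: C_last / k_e = 29.08 / 0.26 = 111.846
AUC_0→∞ = 196.6875 + 111.846 = 308.5335 µg/mL·hr

AUC = 309 µg/mL·hr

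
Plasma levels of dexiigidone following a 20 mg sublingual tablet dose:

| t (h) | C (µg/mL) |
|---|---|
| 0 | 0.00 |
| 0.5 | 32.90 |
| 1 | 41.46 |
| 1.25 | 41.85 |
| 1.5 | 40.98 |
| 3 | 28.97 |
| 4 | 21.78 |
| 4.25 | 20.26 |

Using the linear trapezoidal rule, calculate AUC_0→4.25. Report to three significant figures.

AUC = 131 µg/mL·h

Trapezoidal AUC_0→4.25:
  [0→0.5]: (0.00+32.90)/2 × 0.5 = 8.225
  [0.5→1]: (32.90+41.46)/2 × 0.5 = 18.59
  [1→1.25]: (41.46+41.85)/2 × 0.25 = 10.41375
  [1.25→1.5]: (41.85+40.98)/2 × 0.25 = 10.35375
  [1.5→3]: (40.98+28.97)/2 × 1.5 = 52.4625
  [3→4]: (28.97+21.78)/2 × 1 = 25.375
  [4→4.25]: (21.78+20.26)/2 × 0.25 = 5.255
  Sum = 130.675 µg/mL·h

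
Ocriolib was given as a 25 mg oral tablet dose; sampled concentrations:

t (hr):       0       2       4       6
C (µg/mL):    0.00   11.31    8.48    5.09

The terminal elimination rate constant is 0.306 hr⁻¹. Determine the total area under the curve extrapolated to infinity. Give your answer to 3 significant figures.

Trapezoidal AUC_0→6:
  [0→2]: (0.00+11.31)/2 × 2 = 11.31
  [2→4]: (11.31+8.48)/2 × 2 = 19.79
  [4→6]: (8.48+5.09)/2 × 2 = 13.57
  Sum = 44.67 µg/mL·hr
Extrapolated tail: C_last / k_e = 5.09 / 0.306 = 16.634
AUC_0→∞ = 44.67 + 16.634 = 61.304 µg/mL·hr

AUC = 61.3 µg/mL·hr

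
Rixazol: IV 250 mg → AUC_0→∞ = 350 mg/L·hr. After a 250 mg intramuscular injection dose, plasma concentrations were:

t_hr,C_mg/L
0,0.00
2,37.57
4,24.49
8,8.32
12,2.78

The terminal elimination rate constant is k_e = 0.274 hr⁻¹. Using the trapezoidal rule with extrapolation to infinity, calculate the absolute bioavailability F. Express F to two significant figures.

F = 0.56

Trapezoidal AUC_0→12 (intramuscular injection):
  [0→2]: (0.00+37.57)/2 × 2 = 37.57
  [2→4]: (37.57+24.49)/2 × 2 = 62.06
  [4→8]: (24.49+8.32)/2 × 4 = 65.62
  [8→12]: (8.32+2.78)/2 × 4 = 22.2
  Sum = 187.45 mg/L·hr
Tail: C_last/k_e = 2.78/0.274 = 10.146
AUC_0→∞ (intramuscular injection) = 187.45 + 10.146 = 197.596 mg/L·hr
F = (AUC_ev/D_ev)/(AUC_iv/D_iv) = (197.596/250)/(350/250) = 0.790384/1.4 = 0.5646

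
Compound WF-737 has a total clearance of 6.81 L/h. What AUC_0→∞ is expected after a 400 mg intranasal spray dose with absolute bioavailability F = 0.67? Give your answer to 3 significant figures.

AUC_0→∞ = F × Dose / CL
        = 0.67 × 400 / 6.81 = 39.3539 mg/L·h

AUC = 39.4 mg/L·h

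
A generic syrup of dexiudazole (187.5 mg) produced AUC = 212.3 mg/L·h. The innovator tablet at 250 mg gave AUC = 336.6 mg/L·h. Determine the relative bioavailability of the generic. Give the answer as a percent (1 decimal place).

F_rel = (AUC_test/D_test) / (AUC_ref/D_ref)
      = (212.3/187.5) / (336.6/250)
      = 1.13227 / 1.3464 = 0.8410 = 84.10%

F_rel = 84.1%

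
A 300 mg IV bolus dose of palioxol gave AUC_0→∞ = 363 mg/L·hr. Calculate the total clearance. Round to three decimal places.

CL = 0.826 L/hr

CL = Dose_iv / AUC_0→∞
   = 300 / 363 = 0.826446 L/hr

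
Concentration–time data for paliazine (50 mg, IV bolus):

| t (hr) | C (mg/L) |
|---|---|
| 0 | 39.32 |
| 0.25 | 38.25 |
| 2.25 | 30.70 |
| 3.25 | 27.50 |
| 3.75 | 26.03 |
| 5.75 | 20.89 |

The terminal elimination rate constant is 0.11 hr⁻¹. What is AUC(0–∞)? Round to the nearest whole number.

AUC = 358 mg/L·hr

Trapezoidal AUC_0→5.75:
  [0→0.25]: (39.32+38.25)/2 × 0.25 = 9.69625
  [0.25→2.25]: (38.25+30.70)/2 × 2 = 68.95
  [2.25→3.25]: (30.70+27.50)/2 × 1 = 29.1
  [3.25→3.75]: (27.50+26.03)/2 × 0.5 = 13.3825
  [3.75→5.75]: (26.03+20.89)/2 × 2 = 46.92
  Sum = 168.04875 mg/L·hr
Extrapolated tail: C_last / k_e = 20.89 / 0.11 = 189.909
AUC_0→∞ = 168.04875 + 189.909 = 357.95775 mg/L·hr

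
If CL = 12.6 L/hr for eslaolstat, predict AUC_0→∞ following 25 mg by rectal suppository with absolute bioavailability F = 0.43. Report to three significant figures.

AUC = 0.853 mg/L·hr

AUC_0→∞ = F × Dose / CL
        = 0.43 × 25 / 12.6 = 0.853175 mg/L·hr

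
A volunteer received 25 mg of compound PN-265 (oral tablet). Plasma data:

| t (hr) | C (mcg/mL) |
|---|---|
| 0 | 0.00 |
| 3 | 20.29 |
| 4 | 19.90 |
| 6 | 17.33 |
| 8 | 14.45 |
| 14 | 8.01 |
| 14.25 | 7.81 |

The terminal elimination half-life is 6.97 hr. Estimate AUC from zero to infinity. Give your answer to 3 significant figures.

Trapezoidal AUC_0→14.25:
  [0→3]: (0.00+20.29)/2 × 3 = 30.435
  [3→4]: (20.29+19.90)/2 × 1 = 20.095
  [4→6]: (19.90+17.33)/2 × 2 = 37.23
  [6→8]: (17.33+14.45)/2 × 2 = 31.78
  [8→14]: (14.45+8.01)/2 × 6 = 67.38
  [14→14.25]: (8.01+7.81)/2 × 0.25 = 1.9775
  Sum = 188.8975 mcg/mL·hr
k_e = ln2 / t½ = 0.693147 / 6.97 = 0.0994 hr^-1
Extrapolated tail: C_last / k_e = 7.81 / 0.0994 = 78.571
AUC_0→∞ = 188.8975 + 78.571 = 267.4685 mcg/mL·hr

AUC = 267 mcg/mL·hr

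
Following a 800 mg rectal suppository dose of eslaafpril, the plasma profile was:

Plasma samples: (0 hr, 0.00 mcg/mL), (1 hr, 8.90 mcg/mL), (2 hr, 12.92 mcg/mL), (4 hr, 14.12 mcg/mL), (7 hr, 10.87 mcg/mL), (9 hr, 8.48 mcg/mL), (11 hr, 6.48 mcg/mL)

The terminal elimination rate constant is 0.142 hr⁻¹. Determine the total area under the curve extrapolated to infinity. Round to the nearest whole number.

AUC = 160 mcg/mL·hr

Trapezoidal AUC_0→11:
  [0→1]: (0.00+8.90)/2 × 1 = 4.45
  [1→2]: (8.90+12.92)/2 × 1 = 10.91
  [2→4]: (12.92+14.12)/2 × 2 = 27.04
  [4→7]: (14.12+10.87)/2 × 3 = 37.485
  [7→9]: (10.87+8.48)/2 × 2 = 19.35
  [9→11]: (8.48+6.48)/2 × 2 = 14.96
  Sum = 114.195 mcg/mL·hr
Extrapolated tail: C_last / k_e = 6.48 / 0.142 = 45.634
AUC_0→∞ = 114.195 + 45.634 = 159.829 mcg/mL·hr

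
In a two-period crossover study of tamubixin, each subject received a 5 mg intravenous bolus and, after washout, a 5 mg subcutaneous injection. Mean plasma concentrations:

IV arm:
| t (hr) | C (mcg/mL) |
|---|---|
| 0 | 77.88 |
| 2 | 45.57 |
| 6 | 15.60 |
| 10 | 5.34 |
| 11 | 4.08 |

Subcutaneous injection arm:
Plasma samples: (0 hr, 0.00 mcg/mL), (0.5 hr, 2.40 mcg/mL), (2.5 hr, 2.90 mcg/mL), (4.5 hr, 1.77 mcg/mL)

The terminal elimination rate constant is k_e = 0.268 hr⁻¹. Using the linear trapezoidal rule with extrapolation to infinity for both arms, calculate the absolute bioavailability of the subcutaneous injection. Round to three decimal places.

F = 0.056

Trapezoidal AUC_0→11 (IV):
  [0→2]: (77.88+45.57)/2 × 2 = 123.45
  [2→6]: (45.57+15.60)/2 × 4 = 122.34
  [6→10]: (15.60+5.34)/2 × 4 = 41.88
  [10→11]: (5.34+4.08)/2 × 1 = 4.71
  Sum = 292.38 mcg/mL·hr
IV tail: 4.08/0.268 = 15.224; AUC_iv,0→∞ = 292.38 + 15.224 = 307.604 mcg/mL·hr
Trapezoidal AUC_0→4.5 (subcutaneous injection):
  [0→0.5]: (0.00+2.40)/2 × 0.5 = 0.6
  [0.5→2.5]: (2.40+2.90)/2 × 2 = 5.3
  [2.5→4.5]: (2.90+1.77)/2 × 2 = 4.67
  Sum = 10.57 mcg/mL·hr
subcutaneous injection tail: 1.77/0.268 = 6.604; AUC_ev,0→∞ = 10.57 + 6.604 = 17.174 mcg/mL·hr
F = (AUC_ev/D_ev)/(AUC_iv/D_iv) = (17.174/5)/(307.604/5) = 3.4348/61.5208 = 0.0558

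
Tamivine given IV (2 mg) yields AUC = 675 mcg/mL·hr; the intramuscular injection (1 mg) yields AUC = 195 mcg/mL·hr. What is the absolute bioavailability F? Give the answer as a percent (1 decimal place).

F = 57.8%

F = (AUC_ev / D_ev) / (AUC_iv / D_iv)
  = (195/1) / (675/2)
  = 195 / 337.5 = 0.5778
  = 57.78%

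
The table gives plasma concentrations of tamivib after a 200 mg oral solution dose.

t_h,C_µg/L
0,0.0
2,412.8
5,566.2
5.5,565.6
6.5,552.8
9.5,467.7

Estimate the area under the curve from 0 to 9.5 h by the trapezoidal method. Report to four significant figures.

Trapezoidal AUC_0→9.5:
  [0→2]: (0.0+412.8)/2 × 2 = 412.8
  [2→5]: (412.8+566.2)/2 × 3 = 1468.5
  [5→5.5]: (566.2+565.6)/2 × 0.5 = 282.95
  [5.5→6.5]: (565.6+552.8)/2 × 1 = 559.2
  [6.5→9.5]: (552.8+467.7)/2 × 3 = 1530.75
  Sum = 4254.2 µg/L·h

AUC = 4254 µg/L·h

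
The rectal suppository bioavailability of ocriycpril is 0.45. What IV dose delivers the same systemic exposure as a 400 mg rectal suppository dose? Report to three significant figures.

D_iv = 180 mg

Systemic exposure from an extravascular dose = F × D_ev, so the equivalent IV dose is F × D_ev.
D_iv = F × D_ev = 0.45 × 400 = 180 mg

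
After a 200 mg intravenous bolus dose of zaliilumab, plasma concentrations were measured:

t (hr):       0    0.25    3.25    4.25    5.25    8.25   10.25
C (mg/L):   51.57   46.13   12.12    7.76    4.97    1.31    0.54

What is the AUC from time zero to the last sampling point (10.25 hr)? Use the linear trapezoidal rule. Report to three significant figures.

Trapezoidal AUC_0→10.25:
  [0→0.25]: (51.57+46.13)/2 × 0.25 = 12.2125
  [0.25→3.25]: (46.13+12.12)/2 × 3 = 87.375
  [3.25→4.25]: (12.12+7.76)/2 × 1 = 9.94
  [4.25→5.25]: (7.76+4.97)/2 × 1 = 6.365
  [5.25→8.25]: (4.97+1.31)/2 × 3 = 9.42
  [8.25→10.25]: (1.31+0.54)/2 × 2 = 1.85
  Sum = 127.1625 mg/L·hr

AUC = 127 mg/L·hr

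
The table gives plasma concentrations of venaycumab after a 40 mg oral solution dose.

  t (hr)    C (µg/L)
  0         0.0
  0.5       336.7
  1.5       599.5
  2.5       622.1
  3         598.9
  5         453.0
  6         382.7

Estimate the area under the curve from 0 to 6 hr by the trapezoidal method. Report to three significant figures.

Trapezoidal AUC_0→6:
  [0→0.5]: (0.0+336.7)/2 × 0.5 = 84.175
  [0.5→1.5]: (336.7+599.5)/2 × 1 = 468.1
  [1.5→2.5]: (599.5+622.1)/2 × 1 = 610.8
  [2.5→3]: (622.1+598.9)/2 × 0.5 = 305.25
  [3→5]: (598.9+453.0)/2 × 2 = 1051.9
  [5→6]: (453.0+382.7)/2 × 1 = 417.85
  Sum = 2938.075 µg/L·hr

AUC = 2940 µg/L·hr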